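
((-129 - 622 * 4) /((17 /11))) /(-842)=28787 /14314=2.01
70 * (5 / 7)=50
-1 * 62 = -62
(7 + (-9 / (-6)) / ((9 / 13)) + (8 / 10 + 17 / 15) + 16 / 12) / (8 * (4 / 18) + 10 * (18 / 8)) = 1119 / 2185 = 0.51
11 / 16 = 0.69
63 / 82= 0.77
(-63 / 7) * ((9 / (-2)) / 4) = 81 / 8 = 10.12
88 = 88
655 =655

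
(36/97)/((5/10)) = 72/97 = 0.74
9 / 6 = 3 / 2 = 1.50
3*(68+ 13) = 243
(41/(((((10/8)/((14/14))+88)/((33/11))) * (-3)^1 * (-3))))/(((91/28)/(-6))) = -1312/4641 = -0.28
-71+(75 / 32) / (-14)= -31883 / 448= -71.17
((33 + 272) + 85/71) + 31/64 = 1393561/4544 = 306.68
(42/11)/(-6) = -7/11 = -0.64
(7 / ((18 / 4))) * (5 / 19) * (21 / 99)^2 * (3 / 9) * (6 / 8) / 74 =1715 / 27560412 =0.00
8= 8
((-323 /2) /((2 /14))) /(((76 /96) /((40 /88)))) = -7140 /11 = -649.09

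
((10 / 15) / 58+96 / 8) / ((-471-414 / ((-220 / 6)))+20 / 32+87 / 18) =-459800 / 17388719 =-0.03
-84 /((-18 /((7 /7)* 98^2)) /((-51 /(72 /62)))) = -1968286.44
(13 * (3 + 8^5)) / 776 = 426023 / 776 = 549.00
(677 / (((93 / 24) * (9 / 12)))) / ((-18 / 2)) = -21664 / 837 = -25.88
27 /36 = 3 /4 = 0.75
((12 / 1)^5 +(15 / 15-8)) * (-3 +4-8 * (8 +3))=-21647775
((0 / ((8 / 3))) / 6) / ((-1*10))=0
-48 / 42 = -8 / 7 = -1.14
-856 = -856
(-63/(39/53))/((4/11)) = -12243/52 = -235.44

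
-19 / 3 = -6.33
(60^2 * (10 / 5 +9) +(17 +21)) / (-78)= -19819 / 39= -508.18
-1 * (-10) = 10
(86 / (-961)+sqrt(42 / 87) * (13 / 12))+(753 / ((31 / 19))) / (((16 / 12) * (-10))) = -1333991 / 38440+13 * sqrt(406) / 348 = -33.95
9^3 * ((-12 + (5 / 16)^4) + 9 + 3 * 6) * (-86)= -30834946755 / 32768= -941007.90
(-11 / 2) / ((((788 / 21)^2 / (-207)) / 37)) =37153809 / 1241888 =29.92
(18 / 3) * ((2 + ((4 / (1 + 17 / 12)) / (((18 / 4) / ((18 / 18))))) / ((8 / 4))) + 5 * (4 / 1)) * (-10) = -38600 / 29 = -1331.03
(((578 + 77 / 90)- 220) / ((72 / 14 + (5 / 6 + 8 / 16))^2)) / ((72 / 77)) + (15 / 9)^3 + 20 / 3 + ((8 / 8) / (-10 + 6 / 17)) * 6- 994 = -1595704727257 / 1638005760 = -974.18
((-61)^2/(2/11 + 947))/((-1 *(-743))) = 40931/7741317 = 0.01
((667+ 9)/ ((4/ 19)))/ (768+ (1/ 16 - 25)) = 51376/ 11889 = 4.32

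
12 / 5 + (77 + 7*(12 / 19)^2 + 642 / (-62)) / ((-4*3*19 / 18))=-3276507 / 1063145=-3.08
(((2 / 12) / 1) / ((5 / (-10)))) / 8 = -1 / 24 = -0.04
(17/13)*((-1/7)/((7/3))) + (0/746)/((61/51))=-51/637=-0.08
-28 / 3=-9.33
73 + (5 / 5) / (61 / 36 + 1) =73.37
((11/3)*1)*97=1067/3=355.67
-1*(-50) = 50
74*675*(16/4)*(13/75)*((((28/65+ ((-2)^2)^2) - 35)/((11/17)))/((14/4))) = -109325232/385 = -283961.64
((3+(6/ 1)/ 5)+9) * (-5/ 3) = -22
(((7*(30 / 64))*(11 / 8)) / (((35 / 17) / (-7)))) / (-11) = 357 / 256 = 1.39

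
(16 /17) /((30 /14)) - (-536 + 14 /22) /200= 349619 /112200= 3.12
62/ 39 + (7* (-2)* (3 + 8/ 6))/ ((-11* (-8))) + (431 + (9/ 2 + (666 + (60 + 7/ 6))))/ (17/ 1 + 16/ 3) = 2029641/ 38324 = 52.96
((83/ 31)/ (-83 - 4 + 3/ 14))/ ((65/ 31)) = -1162/ 78975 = -0.01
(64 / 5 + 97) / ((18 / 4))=122 / 5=24.40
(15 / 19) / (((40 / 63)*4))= 189 / 608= 0.31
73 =73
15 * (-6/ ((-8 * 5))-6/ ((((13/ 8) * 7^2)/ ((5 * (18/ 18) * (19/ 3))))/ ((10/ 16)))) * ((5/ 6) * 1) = -85445/ 5096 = -16.77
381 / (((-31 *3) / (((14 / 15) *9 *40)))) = -42672 / 31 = -1376.52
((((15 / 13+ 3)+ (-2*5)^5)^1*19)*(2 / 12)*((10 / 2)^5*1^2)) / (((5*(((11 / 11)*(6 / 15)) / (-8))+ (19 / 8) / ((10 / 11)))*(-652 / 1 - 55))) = 3087371750000 / 5211297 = 592438.26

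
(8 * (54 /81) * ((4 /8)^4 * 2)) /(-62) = -1 /93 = -0.01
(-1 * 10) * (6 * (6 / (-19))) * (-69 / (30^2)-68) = -122538 / 95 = -1289.87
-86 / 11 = -7.82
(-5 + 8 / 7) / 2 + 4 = 2.07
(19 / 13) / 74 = 19 / 962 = 0.02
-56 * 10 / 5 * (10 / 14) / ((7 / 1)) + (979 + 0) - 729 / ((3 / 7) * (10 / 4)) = 10051 / 35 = 287.17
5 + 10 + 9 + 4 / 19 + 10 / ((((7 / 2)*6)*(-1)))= 9470 / 399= 23.73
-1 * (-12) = 12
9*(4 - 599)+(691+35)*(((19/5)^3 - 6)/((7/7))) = 3765759/125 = 30126.07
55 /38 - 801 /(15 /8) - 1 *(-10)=-78993 /190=-415.75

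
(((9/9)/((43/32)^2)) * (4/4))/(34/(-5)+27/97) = -496640/5848387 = -0.08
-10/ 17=-0.59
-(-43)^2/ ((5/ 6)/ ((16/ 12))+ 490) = -14792/ 3925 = -3.77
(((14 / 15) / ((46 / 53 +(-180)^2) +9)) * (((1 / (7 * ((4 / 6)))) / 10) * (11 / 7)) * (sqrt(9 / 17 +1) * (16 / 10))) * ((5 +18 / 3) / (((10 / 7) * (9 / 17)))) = 12826 * sqrt(442) / 9662191875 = 0.00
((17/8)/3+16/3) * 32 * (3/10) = 58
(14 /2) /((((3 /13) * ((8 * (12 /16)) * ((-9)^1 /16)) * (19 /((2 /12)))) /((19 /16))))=-91 /972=-0.09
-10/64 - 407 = -407.16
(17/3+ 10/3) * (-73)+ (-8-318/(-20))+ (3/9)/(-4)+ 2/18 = -116833/180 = -649.07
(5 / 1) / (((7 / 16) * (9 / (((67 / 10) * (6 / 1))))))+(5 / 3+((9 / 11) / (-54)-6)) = 21575 / 462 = 46.70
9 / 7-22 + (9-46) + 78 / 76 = -15079 / 266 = -56.69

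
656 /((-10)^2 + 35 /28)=2624 /405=6.48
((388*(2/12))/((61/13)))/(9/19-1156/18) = -0.22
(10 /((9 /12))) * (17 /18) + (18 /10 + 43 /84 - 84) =-261181 /3780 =-69.10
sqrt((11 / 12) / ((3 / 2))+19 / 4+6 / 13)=5* sqrt(1417) / 78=2.41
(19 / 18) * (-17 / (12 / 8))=-323 / 27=-11.96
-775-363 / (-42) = -766.36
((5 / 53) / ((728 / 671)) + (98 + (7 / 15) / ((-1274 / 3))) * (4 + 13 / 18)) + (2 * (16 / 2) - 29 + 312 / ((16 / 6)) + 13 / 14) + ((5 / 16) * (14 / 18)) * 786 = 131754097 / 173628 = 758.83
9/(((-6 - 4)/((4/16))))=-9/40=-0.22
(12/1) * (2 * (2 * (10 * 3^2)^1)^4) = 25194240000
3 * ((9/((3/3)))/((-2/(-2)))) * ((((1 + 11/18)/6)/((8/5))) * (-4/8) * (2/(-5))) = 29/32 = 0.91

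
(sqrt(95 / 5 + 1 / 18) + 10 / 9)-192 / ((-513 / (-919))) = -338.48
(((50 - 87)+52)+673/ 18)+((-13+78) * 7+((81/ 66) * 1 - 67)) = 43720/ 99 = 441.62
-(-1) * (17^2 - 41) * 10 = 2480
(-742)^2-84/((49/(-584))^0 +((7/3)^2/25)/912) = 112985473636/205249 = 550480.02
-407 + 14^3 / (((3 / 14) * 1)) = 37195 / 3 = 12398.33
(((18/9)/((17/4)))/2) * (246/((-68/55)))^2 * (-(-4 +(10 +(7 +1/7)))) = -4210400700/34391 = -122427.40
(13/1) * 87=1131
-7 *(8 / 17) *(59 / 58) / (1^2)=-1652 / 493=-3.35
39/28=1.39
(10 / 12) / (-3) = -5 / 18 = -0.28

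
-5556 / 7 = -793.71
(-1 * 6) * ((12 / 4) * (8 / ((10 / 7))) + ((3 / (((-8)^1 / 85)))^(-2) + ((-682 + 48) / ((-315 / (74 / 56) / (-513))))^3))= 777226993017946123937 / 51000841500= 15239493509.49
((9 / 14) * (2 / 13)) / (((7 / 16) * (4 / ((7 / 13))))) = 36 / 1183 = 0.03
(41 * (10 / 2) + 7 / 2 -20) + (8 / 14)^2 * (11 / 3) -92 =28723 / 294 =97.70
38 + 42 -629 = -549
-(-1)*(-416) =-416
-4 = -4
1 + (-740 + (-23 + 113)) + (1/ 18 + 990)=6139/ 18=341.06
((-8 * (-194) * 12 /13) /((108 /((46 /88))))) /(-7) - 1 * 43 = -396311 /9009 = -43.99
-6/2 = -3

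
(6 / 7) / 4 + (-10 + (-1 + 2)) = -123 / 14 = -8.79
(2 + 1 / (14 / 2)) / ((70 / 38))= 57 / 49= 1.16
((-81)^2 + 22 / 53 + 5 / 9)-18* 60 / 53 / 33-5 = 34401185 / 5247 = 6556.35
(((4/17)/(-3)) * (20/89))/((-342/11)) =440/776169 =0.00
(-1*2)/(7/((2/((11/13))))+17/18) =-234/457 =-0.51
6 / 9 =2 / 3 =0.67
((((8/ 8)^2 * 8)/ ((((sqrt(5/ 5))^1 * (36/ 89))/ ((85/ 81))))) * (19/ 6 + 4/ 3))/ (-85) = -89/ 81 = -1.10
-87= -87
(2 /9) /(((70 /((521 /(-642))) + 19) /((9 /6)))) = -521 /105123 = -0.00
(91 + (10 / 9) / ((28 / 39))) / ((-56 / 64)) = -15548 / 147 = -105.77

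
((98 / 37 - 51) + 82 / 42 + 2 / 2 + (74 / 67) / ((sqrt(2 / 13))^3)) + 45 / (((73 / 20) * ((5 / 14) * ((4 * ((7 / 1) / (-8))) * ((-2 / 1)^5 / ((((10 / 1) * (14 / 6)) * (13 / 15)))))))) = -2221540 / 56721 + 481 * sqrt(26) / 134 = -20.86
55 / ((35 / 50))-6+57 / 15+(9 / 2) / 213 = 76.39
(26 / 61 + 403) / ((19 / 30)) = 738270 / 1159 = 636.99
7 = 7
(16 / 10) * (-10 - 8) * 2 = -288 / 5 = -57.60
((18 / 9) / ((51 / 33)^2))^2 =58564 / 83521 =0.70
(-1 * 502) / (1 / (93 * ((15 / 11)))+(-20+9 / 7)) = 2451015 / 91334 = 26.84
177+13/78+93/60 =178.72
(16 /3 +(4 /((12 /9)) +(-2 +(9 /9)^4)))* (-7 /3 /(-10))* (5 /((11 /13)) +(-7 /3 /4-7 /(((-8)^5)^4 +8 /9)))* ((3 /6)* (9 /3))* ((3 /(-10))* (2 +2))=-2553087025876632285061 /155644403121924341880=-16.40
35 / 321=0.11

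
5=5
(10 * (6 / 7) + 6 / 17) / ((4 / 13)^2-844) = -29913 / 2828630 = -0.01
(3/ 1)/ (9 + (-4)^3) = -3/ 55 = -0.05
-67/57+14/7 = 47/57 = 0.82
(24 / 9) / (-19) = -8 / 57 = -0.14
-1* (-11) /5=11 /5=2.20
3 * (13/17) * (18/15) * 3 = 702/85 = 8.26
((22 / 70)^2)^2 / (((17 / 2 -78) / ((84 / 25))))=-351384 / 744953125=-0.00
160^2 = 25600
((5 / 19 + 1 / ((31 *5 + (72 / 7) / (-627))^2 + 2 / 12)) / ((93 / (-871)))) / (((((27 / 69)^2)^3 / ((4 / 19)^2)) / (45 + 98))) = -4351.92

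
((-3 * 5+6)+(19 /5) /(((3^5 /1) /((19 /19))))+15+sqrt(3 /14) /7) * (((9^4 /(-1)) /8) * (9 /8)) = -1776087 /320-59049 * sqrt(42) /6272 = -5611.29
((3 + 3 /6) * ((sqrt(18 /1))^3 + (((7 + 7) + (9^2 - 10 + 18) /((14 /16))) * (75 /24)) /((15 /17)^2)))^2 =2457945 * sqrt(2) /4 + 173702313 /64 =3583113.43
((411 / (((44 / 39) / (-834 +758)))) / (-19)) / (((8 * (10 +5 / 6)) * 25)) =3699 / 5500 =0.67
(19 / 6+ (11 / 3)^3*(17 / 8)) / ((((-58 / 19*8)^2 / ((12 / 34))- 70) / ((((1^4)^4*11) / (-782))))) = -92567981 / 98768814624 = -0.00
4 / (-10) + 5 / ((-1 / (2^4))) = -402 / 5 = -80.40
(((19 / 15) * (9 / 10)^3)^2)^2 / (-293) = -0.00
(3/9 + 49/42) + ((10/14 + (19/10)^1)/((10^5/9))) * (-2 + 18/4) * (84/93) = 4651647/3100000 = 1.50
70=70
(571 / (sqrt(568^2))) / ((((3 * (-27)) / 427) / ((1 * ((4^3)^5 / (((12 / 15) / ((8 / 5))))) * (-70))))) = 4581438930288640 / 5751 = 796633442929.69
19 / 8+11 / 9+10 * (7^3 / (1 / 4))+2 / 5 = 4940639 / 360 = 13724.00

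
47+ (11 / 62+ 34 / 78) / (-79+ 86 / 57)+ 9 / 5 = 868524003 / 17800510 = 48.79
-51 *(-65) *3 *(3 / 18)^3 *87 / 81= 32045 / 648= 49.45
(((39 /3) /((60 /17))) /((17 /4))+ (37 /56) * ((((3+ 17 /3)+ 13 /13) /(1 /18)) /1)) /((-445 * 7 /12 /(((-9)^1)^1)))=437841 /109025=4.02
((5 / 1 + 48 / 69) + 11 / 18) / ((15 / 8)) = 10444 / 3105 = 3.36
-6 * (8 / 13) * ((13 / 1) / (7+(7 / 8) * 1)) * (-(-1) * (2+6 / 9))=-1024 / 63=-16.25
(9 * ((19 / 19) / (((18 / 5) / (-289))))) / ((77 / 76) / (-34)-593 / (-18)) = -16802460 / 765463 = -21.95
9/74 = 0.12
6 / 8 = 0.75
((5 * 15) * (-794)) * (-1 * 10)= 595500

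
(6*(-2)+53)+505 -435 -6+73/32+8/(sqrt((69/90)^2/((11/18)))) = 40*sqrt(22)/23+3433/32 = 115.44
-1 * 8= -8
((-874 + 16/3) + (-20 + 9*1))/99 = -2639/297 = -8.89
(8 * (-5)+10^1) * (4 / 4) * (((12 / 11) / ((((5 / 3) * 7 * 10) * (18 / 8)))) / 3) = -16 / 385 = -0.04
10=10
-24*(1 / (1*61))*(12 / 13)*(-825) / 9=26400 / 793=33.29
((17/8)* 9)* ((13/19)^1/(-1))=-1989/152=-13.09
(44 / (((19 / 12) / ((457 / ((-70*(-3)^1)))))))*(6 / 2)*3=544.28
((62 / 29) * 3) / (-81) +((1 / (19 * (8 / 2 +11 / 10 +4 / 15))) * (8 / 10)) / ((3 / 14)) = -14566 / 342171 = -0.04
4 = 4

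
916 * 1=916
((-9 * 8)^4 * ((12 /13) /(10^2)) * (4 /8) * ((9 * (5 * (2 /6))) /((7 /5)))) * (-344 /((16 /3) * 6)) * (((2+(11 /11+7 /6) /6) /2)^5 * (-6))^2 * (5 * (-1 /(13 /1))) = 4232799693325537109375 /4069346770944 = 1040166869.91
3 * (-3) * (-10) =90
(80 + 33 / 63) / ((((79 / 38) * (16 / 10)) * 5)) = 32129 / 6636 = 4.84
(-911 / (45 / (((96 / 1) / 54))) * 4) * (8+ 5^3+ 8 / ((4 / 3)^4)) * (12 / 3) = -31608056 / 405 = -78044.58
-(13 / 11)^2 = -169 / 121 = -1.40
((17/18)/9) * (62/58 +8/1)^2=1175873/136242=8.63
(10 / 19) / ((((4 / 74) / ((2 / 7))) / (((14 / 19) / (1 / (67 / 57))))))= 2.41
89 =89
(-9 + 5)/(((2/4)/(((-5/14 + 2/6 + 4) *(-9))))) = 2004/7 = 286.29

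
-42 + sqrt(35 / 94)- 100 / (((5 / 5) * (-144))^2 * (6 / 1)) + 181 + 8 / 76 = sqrt(3290) / 94 + 82207397 / 590976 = 139.71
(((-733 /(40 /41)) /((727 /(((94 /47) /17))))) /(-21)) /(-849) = -30053 /4406972220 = -0.00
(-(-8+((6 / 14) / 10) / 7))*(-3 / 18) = -3917 / 2940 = -1.33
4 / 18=2 / 9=0.22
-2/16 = -1/8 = -0.12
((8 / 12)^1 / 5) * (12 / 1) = 8 / 5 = 1.60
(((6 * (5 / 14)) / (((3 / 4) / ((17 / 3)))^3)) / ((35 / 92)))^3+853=24207153395604926822263 / 1688134559643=14339587598.23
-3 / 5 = -0.60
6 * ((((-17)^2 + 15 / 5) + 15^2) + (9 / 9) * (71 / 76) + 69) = 133821 / 38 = 3521.61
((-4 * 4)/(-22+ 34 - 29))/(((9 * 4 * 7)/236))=944/1071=0.88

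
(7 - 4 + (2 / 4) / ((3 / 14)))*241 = 3856 / 3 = 1285.33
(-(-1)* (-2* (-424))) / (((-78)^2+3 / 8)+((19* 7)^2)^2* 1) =6784 / 2503254443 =0.00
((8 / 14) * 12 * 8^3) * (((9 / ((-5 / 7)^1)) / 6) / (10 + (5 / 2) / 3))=-221184 / 325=-680.57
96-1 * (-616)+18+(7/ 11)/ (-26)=208773/ 286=729.98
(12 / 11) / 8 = 3 / 22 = 0.14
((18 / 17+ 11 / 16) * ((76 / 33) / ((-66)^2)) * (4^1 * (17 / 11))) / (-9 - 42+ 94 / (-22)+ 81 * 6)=9025 / 681078024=0.00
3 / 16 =0.19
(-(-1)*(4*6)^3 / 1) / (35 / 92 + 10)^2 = 117006336 / 912025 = 128.29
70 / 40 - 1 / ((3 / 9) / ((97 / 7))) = -1115 / 28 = -39.82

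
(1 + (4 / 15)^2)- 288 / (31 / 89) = -5759729 / 6975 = -825.77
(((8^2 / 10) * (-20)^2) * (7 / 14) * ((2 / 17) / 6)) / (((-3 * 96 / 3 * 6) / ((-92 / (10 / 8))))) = 1472 / 459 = 3.21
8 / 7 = 1.14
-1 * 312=-312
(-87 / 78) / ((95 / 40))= -116 / 247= -0.47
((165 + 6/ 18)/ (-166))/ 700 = -62/ 43575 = -0.00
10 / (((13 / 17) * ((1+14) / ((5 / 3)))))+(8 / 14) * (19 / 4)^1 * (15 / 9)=4895 / 819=5.98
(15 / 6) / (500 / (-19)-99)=-95 / 4762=-0.02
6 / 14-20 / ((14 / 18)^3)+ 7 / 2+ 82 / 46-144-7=-187.80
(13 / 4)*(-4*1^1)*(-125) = 1625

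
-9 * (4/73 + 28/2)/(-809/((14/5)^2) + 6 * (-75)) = 1809864/7915025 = 0.23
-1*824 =-824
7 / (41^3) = 7 / 68921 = 0.00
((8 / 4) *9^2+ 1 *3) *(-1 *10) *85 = -140250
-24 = -24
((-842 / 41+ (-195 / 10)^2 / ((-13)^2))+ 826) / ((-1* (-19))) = 42.51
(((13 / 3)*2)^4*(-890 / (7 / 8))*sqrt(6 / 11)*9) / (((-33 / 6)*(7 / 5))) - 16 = -16+32536691200*sqrt(66) / 53361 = 4953589.23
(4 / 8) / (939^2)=1 / 1763442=0.00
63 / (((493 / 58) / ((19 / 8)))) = 1197 / 68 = 17.60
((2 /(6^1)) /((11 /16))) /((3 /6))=32 /33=0.97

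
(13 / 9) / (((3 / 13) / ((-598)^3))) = -36140175448 / 27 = -1338525016.59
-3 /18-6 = -37 /6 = -6.17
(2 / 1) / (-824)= -1 / 412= -0.00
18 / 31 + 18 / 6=111 / 31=3.58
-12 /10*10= -12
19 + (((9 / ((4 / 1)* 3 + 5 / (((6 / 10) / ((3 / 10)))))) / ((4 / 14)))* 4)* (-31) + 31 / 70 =-507371 / 2030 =-249.94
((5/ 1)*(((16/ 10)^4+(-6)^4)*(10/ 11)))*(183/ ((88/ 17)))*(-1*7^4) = -1520224756764/ 3025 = -502553638.60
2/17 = 0.12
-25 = -25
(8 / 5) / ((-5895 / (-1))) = 0.00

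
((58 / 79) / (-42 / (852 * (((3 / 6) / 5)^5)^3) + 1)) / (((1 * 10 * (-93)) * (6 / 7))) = 14413 / 771434999999984350890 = 0.00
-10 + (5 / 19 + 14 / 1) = 81 / 19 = 4.26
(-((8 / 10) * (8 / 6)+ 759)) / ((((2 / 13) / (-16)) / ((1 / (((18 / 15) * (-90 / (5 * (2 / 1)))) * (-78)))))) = 22802 / 243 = 93.84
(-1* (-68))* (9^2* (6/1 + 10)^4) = 360972288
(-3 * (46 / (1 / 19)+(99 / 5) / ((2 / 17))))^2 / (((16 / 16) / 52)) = 508430187.72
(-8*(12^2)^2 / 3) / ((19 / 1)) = -55296 / 19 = -2910.32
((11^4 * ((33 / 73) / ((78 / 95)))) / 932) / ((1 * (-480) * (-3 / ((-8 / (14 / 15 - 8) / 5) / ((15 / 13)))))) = 3059969 / 2596253760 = 0.00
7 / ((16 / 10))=35 / 8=4.38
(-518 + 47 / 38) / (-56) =19637 / 2128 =9.23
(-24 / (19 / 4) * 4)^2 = 147456 / 361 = 408.47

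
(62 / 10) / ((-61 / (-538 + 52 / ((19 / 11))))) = 59830 / 1159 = 51.62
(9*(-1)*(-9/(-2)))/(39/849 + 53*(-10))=22923/299954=0.08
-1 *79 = -79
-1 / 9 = -0.11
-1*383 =-383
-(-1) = 1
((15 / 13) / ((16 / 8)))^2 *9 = 2025 / 676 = 3.00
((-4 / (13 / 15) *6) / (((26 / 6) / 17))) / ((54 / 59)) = -20060 / 169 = -118.70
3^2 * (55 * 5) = 2475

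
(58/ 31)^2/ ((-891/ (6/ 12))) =-1682/ 856251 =-0.00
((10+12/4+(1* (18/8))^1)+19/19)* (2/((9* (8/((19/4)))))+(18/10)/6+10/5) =22763/576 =39.52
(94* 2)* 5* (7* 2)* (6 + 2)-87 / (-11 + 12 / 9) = 105289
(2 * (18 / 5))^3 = 46656 / 125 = 373.25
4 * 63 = 252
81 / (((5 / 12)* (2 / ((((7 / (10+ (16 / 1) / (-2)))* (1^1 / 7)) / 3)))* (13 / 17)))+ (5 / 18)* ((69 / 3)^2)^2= 90973111 / 1170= 77754.80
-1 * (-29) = 29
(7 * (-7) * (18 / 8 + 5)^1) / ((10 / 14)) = -9947 / 20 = -497.35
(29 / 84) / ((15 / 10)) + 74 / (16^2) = 4187 / 8064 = 0.52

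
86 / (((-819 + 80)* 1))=-86 / 739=-0.12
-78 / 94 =-39 / 47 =-0.83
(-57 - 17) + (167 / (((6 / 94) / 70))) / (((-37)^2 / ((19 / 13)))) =6488236 / 53391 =121.52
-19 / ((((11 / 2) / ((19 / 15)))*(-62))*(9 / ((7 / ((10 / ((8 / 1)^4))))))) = 5175296 / 230175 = 22.48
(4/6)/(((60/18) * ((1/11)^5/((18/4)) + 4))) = 1449459/28989190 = 0.05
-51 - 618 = -669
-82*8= -656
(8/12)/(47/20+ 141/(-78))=520/423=1.23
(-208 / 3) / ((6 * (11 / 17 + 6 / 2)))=-884 / 279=-3.17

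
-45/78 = -15/26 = -0.58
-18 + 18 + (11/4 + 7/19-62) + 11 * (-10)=-12835/76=-168.88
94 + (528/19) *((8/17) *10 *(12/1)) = 537242/323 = 1663.29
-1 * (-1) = 1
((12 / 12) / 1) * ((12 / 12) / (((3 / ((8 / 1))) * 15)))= 8 / 45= 0.18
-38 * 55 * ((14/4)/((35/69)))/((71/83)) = -1196943/71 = -16858.35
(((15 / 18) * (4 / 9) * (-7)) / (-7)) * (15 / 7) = 50 / 63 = 0.79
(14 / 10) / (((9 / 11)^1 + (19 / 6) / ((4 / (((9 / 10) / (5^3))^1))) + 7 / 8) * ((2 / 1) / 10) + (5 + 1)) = 770000 / 3486877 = 0.22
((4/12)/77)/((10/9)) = 3/770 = 0.00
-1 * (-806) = 806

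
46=46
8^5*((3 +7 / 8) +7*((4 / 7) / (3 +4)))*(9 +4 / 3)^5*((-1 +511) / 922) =827304592609280 / 87129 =9495169147.00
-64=-64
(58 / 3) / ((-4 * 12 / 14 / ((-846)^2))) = -4035843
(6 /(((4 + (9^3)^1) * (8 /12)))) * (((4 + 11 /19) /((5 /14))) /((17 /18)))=197316 /1183795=0.17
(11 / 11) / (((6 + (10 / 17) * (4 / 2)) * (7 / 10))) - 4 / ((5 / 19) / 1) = -15.00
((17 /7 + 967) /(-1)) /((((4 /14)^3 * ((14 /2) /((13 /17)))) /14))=-2161341 /34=-63568.85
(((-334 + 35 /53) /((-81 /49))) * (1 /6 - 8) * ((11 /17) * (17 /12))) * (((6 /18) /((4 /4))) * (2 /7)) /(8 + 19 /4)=-10.82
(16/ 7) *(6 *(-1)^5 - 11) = -272/ 7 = -38.86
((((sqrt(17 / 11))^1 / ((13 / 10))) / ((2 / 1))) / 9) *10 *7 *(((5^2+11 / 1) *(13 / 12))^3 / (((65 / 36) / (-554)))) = -54447120 *sqrt(187) / 11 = -67686651.63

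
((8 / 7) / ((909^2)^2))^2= 64 / 22840580940174035976872529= 0.00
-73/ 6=-12.17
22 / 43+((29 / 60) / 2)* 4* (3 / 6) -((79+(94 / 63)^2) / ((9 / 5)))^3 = -3601938758849838390271 / 39198484474910460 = -91889.75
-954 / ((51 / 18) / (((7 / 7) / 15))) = -1908 / 85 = -22.45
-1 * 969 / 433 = -969 / 433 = -2.24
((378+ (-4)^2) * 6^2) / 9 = 1576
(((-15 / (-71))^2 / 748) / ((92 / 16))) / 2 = 225 / 43362682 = 0.00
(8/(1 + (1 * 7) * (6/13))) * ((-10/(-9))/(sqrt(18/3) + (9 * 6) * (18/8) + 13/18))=10400/604757-936 * sqrt(6)/6652327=0.02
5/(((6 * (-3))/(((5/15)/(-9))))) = 5/486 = 0.01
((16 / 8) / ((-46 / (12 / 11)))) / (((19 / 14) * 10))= -84 / 24035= -0.00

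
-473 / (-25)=473 / 25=18.92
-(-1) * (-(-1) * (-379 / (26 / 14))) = -2653 / 13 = -204.08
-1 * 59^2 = -3481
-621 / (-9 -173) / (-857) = -621 / 155974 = -0.00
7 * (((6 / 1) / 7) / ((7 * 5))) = 6 / 35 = 0.17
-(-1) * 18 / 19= 18 / 19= 0.95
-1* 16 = -16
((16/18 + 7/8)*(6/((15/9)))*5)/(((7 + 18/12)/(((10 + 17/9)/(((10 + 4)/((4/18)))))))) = 13589/19278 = 0.70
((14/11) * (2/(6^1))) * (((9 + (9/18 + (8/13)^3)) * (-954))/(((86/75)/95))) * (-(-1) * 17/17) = -326360.52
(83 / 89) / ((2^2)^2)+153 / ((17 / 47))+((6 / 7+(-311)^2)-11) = 968230869 / 9968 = 97133.92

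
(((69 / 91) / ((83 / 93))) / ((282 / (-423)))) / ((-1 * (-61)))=-19251 / 921466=-0.02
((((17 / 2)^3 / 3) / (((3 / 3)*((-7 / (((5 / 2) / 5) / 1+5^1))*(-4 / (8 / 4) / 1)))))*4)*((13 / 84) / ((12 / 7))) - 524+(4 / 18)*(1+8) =-11925665 / 24192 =-492.96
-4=-4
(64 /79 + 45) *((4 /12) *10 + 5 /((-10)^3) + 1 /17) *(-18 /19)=-375098493 /2551700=-147.00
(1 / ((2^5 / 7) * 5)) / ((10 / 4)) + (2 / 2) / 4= 107 / 400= 0.27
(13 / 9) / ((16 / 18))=13 / 8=1.62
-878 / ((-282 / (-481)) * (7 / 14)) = -2995.16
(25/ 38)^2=625/ 1444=0.43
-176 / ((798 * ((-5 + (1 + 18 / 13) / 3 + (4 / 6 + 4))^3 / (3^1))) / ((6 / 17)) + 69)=-386672 / 314385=-1.23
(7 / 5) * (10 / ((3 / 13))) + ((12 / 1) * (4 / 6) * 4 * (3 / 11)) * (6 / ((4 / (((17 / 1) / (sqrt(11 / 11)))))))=9346 / 33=283.21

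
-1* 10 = -10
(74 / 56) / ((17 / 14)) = 37 / 34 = 1.09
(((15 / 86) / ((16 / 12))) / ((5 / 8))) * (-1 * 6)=-1.26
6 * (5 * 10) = 300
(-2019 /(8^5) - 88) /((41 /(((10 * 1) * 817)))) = -11787688255 /671744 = -17547.89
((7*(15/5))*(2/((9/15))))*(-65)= -4550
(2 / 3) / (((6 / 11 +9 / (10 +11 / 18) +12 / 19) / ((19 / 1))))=758461 / 121266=6.25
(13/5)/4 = 0.65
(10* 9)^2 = 8100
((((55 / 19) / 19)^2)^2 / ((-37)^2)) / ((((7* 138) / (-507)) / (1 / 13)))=-118958125 / 7486660292607538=-0.00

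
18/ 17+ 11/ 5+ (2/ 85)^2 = 23549/ 7225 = 3.26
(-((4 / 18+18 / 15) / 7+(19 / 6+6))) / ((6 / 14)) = -5903 / 270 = -21.86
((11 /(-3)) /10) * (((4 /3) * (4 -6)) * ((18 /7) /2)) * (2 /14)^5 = 44 /588245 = 0.00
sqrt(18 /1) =3 * sqrt(2) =4.24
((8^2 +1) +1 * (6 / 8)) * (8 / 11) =526 / 11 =47.82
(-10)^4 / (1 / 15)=150000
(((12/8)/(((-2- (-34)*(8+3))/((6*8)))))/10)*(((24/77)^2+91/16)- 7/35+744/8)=140282013/73519600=1.91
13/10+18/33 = 203/110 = 1.85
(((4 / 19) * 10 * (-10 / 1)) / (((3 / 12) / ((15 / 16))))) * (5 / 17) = -7500 / 323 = -23.22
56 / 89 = 0.63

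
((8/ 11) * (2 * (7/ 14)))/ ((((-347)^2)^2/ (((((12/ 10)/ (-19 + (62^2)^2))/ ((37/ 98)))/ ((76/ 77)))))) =2744/ 251008352585473776885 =0.00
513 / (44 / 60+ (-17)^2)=1.77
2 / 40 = 1 / 20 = 0.05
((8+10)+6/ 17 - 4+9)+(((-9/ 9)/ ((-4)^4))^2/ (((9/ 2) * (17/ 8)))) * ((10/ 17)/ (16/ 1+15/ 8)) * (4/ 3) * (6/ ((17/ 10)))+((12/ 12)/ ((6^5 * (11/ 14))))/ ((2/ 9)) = 23.35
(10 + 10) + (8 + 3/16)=451/16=28.19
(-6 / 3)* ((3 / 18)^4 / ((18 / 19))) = -0.00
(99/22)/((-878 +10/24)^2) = 0.00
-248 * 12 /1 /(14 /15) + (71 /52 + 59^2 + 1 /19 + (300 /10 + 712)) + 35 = 7405975 /6916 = 1070.85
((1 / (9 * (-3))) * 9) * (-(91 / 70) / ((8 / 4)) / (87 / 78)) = 169 / 870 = 0.19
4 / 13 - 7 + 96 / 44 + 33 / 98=-58491 / 14014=-4.17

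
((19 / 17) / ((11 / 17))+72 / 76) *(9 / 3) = 8.02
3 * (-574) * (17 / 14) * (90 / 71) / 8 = -94095 / 284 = -331.32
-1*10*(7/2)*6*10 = -2100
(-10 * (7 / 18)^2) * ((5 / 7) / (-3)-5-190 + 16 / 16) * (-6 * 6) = -285530 / 27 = -10575.19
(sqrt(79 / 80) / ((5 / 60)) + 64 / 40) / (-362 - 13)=-sqrt(395) / 625 - 8 / 1875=-0.04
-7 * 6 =-42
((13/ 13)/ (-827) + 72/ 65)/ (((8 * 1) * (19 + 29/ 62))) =1843849/ 259529140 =0.01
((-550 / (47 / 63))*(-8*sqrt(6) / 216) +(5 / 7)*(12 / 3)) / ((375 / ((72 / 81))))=32 / 4725 +1232*sqrt(6) / 19035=0.17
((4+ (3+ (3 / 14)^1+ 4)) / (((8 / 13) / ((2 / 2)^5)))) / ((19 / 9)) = 18369 / 2128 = 8.63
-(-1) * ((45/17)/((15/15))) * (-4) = -180/17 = -10.59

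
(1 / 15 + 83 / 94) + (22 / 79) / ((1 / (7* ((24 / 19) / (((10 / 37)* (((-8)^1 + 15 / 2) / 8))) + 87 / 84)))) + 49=-1256491 / 13395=-93.80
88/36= 2.44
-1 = -1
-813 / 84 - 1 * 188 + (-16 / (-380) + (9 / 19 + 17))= -479233 / 2660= -180.16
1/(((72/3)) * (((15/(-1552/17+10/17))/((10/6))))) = -257/612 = -0.42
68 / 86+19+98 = 5065 / 43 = 117.79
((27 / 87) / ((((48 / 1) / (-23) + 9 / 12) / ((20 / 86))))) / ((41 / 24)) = -66240 / 2096207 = -0.03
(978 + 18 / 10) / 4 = 4899 / 20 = 244.95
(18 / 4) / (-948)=-3 / 632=-0.00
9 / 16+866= 13865 / 16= 866.56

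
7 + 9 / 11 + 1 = 97 / 11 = 8.82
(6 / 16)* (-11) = -33 / 8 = -4.12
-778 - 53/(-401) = -311925/401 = -777.87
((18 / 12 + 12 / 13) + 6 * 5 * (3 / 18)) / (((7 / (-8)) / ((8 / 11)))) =-6176 / 1001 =-6.17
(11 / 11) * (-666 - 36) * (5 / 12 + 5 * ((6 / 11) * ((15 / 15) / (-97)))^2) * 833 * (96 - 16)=-22200075916200 / 1138489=-19499596.32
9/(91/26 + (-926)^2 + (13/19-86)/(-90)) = 7695/733145783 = 0.00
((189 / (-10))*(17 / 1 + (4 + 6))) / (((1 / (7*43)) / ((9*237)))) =-3276294399 / 10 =-327629439.90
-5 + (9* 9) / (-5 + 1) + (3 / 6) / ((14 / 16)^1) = -691 / 28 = -24.68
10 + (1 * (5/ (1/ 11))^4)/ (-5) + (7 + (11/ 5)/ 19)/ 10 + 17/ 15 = -1830113.16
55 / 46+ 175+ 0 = 8105 / 46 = 176.20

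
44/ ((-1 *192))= -11/ 48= -0.23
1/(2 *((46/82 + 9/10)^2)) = 84050/358801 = 0.23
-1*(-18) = 18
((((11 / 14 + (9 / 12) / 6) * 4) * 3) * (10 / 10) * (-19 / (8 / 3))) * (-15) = 130815 / 112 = 1167.99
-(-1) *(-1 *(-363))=363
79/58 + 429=24961/58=430.36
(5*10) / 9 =50 / 9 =5.56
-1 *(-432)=432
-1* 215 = -215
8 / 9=0.89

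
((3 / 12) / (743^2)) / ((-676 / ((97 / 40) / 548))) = -97 / 32720871672320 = -0.00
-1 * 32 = -32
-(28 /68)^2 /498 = -49 /143922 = -0.00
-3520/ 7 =-502.86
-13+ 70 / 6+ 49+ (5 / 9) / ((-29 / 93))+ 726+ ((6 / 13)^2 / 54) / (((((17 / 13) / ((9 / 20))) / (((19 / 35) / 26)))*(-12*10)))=5402136374347 / 6998628000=771.89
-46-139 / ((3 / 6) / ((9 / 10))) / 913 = -211241 / 4565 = -46.27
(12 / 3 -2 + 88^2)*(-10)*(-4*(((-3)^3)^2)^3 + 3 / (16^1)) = 480153457188945 / 4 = 120038364297236.25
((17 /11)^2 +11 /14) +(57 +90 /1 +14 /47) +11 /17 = 204540575 /1353506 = 151.12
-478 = -478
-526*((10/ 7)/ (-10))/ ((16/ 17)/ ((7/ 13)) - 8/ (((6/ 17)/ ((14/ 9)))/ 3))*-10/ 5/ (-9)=-4471/ 27854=-0.16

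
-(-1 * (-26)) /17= -26 /17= -1.53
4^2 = 16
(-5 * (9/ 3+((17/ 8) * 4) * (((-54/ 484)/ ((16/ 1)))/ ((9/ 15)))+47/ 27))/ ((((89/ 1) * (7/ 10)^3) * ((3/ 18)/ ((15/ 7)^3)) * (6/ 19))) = -1440700234375/ 10135696648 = -142.14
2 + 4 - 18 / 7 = 24 / 7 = 3.43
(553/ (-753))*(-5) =2765/ 753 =3.67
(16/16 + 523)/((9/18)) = 1048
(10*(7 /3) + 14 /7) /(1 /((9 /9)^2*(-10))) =-760 /3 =-253.33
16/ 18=8/ 9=0.89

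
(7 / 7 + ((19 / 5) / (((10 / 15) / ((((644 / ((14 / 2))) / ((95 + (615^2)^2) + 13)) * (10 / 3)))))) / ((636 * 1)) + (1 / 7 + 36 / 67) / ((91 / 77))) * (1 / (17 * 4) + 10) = 3815247135421421209 / 241800997684372308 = 15.78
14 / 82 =7 / 41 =0.17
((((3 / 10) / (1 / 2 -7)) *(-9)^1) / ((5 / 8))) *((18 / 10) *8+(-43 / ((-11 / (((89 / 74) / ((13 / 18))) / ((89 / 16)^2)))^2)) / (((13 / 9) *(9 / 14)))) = 44828241329658816 / 4684381465746125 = 9.57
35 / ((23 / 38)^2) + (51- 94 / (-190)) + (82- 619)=-19597767 / 50255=-389.97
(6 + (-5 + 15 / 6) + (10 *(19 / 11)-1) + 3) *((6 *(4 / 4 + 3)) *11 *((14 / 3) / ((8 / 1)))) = 3507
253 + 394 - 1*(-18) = 665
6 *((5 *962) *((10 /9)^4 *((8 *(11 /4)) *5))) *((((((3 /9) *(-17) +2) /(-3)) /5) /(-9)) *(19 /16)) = -27645475000 /177147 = -156059.52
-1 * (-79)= 79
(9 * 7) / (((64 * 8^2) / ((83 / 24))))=1743 / 32768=0.05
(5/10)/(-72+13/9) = -9/1270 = -0.01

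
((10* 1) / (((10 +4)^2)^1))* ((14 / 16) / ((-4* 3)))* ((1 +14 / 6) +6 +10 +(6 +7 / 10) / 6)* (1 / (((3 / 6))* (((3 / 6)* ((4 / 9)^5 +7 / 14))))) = -8050347 / 13685728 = -0.59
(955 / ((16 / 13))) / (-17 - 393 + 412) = 387.97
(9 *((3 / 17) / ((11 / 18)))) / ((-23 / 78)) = -37908 / 4301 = -8.81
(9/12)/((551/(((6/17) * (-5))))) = -45/18734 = -0.00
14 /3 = 4.67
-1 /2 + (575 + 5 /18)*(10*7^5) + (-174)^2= 96717211.61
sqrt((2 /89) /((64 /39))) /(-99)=-sqrt(6942) /70488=-0.00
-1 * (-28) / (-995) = -28 / 995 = -0.03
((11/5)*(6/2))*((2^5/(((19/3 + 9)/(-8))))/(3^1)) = -4224/115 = -36.73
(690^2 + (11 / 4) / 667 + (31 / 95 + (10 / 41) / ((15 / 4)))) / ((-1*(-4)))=14842705967299 / 124702320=119025.10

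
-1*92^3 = -778688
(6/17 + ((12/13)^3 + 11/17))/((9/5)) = 19625/19773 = 0.99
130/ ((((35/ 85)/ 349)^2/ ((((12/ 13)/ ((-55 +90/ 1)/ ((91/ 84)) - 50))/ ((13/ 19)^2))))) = -152488518348/ 14651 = -10408062.14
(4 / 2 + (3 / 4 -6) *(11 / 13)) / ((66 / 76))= -2413 / 858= -2.81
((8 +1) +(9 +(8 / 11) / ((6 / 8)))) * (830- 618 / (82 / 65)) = 8729570 / 1353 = 6452.01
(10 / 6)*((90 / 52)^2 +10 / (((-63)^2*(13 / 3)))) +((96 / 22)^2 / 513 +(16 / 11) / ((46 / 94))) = 1135399304491 / 141871317588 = 8.00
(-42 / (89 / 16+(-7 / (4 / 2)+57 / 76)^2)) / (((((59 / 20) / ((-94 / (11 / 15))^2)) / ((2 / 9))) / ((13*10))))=-514886.68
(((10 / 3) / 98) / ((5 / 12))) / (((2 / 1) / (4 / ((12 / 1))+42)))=254 / 147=1.73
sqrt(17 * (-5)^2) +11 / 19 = 21.19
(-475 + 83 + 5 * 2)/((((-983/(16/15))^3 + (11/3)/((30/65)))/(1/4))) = 3520512/28852060599761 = 0.00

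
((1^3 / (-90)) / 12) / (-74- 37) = 1 / 119880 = 0.00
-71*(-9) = 639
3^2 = 9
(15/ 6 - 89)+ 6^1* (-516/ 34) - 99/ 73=-444067/ 2482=-178.91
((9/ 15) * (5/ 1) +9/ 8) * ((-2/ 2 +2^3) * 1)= 231/ 8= 28.88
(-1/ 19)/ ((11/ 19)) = -1/ 11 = -0.09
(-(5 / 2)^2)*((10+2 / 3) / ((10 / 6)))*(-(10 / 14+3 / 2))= 620 / 7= 88.57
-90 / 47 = -1.91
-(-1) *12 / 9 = 4 / 3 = 1.33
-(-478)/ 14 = 239/ 7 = 34.14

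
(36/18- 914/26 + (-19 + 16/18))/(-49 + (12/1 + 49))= -2999/702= -4.27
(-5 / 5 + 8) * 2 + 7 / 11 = 161 / 11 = 14.64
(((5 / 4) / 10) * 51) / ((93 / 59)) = 1003 / 248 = 4.04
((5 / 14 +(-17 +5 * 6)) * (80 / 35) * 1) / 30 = 748 / 735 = 1.02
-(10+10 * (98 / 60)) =-79 / 3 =-26.33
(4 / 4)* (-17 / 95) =-17 / 95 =-0.18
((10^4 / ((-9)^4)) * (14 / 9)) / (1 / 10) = 1400000 / 59049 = 23.71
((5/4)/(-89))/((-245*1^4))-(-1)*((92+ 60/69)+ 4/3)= 113386069/1203636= 94.20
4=4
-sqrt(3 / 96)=-sqrt(2) / 8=-0.18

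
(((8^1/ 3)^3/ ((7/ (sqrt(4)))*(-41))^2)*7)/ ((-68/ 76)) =-38912/ 5401053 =-0.01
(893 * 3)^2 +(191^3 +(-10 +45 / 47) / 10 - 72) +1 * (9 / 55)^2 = 4022085004489 / 284350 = 14144839.12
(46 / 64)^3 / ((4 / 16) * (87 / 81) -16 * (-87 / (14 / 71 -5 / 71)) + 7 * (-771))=328509 / 4940898304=0.00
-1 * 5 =-5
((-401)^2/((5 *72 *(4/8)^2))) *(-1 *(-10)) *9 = 160801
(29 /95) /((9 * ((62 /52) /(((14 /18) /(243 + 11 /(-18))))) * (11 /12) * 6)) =21112 /1272054465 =0.00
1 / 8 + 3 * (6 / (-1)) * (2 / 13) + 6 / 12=-223 / 104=-2.14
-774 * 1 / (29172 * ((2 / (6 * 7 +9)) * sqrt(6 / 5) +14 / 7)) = -32895 / 2478476 +129 * sqrt(30) / 2478476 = -0.01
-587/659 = -0.89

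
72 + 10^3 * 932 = 932072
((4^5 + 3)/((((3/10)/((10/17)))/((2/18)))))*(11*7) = 7907900/459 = 17228.54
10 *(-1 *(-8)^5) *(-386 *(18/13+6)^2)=-1165680967680/169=-6897520518.82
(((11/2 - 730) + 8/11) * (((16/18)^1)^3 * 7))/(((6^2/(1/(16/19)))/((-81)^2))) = -8471036/11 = -770094.18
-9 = -9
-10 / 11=-0.91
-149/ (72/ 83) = -12367/ 72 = -171.76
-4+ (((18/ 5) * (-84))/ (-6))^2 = 63404/ 25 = 2536.16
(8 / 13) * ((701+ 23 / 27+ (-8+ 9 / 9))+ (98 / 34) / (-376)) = 119918989 / 280449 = 427.60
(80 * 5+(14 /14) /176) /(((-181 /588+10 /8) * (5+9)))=1478421 /48752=30.33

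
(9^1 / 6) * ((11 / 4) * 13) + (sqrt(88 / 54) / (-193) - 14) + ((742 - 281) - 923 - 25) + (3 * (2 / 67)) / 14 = -1678527 / 3752 - 2 * sqrt(33) / 1737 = -447.38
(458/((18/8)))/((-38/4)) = -3664/171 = -21.43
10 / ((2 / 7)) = 35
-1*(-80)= 80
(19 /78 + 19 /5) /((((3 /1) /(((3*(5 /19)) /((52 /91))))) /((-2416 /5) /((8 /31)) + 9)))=-5413177 /1560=-3469.99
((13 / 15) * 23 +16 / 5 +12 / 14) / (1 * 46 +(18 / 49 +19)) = 0.37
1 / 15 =0.07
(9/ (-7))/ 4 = -9/ 28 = -0.32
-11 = -11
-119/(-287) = 17/41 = 0.41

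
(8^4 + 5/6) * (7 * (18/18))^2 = 1204469/6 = 200744.83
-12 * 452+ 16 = -5408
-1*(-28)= 28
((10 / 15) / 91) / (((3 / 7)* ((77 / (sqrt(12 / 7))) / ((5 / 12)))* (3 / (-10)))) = -0.00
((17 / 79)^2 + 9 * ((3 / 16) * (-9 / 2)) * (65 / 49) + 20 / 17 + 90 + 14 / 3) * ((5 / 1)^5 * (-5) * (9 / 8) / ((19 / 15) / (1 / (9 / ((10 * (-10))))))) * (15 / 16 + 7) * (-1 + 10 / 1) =95612675427720703125 / 101146938368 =945284918.86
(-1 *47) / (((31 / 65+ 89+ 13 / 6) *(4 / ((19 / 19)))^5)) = -9165 / 18299392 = -0.00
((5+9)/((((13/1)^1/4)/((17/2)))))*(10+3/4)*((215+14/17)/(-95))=-1104369/1235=-894.23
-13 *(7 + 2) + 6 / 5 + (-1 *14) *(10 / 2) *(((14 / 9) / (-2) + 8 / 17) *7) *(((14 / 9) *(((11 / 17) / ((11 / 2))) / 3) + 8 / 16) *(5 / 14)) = -60143491 / 702270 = -85.64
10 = 10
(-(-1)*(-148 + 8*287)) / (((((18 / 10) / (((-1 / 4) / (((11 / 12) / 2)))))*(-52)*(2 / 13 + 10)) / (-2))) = -895 / 363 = -2.47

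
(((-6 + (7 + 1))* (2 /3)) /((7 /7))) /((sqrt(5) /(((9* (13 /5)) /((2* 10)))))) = 39* sqrt(5) /125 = 0.70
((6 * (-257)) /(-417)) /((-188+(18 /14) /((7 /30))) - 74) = -12593 /873476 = -0.01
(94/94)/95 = 1/95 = 0.01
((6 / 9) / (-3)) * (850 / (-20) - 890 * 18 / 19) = 33655 / 171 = 196.81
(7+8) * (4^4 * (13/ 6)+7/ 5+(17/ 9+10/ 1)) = 25558/ 3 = 8519.33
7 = 7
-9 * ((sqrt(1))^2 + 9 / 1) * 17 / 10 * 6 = -918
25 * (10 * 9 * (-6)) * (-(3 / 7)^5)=3280500 / 16807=195.19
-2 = -2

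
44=44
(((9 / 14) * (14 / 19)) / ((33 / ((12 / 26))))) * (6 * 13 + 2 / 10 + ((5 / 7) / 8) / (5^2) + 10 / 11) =0.52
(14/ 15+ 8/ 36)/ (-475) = -52/ 21375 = -0.00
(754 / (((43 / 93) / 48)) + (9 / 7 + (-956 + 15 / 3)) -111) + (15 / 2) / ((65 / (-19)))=604267485 / 7826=77212.81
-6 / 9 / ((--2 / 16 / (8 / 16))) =-2.67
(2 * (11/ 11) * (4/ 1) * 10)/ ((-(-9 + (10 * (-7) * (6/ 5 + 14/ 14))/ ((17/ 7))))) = 1360/ 1231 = 1.10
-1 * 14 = -14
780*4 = 3120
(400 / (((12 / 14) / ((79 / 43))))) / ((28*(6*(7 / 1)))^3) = 1975 / 3746481984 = 0.00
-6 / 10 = -3 / 5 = -0.60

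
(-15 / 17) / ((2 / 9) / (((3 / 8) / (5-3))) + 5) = -405 / 2839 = -0.14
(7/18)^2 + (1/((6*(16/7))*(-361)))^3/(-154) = 415461046010003/2747130181779456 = 0.15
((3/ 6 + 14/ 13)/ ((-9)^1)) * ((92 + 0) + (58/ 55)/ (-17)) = -587407/ 36465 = -16.11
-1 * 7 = -7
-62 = -62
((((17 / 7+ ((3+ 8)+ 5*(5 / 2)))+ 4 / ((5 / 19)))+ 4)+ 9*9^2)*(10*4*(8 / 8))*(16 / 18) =27524.57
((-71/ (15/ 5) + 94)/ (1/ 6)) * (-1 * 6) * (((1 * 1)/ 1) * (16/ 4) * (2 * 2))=-40512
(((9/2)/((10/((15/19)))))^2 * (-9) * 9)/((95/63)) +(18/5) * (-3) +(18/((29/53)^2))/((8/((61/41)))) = -121061892123/18920414320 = -6.40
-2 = -2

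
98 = 98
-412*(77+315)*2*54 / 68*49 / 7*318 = -9706713408 / 17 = -570983141.65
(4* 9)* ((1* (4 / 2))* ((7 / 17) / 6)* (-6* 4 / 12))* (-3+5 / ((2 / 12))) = -4536 / 17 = -266.82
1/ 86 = 0.01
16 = 16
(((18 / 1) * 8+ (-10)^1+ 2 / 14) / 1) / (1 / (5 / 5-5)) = -3756 / 7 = -536.57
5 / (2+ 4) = 5 / 6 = 0.83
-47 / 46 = -1.02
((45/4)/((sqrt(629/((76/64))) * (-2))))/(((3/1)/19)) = -285 * sqrt(11951)/20128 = -1.55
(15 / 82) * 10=75 / 41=1.83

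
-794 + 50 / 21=-16624 / 21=-791.62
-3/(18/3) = -1/2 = -0.50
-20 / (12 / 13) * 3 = -65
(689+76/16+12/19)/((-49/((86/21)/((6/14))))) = -15437/114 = -135.41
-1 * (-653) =653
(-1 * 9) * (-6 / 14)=27 / 7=3.86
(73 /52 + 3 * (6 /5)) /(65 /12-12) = -3903 /5135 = -0.76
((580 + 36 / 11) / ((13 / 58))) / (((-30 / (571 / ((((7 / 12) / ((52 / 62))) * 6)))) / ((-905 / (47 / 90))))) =2307588055680 / 112189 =20568755.01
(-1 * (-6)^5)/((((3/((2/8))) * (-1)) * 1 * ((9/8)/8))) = -4608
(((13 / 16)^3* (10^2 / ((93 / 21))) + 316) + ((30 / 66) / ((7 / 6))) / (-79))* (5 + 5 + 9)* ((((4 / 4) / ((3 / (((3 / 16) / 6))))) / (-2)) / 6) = -1203783280003 / 222449762304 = -5.41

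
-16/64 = -1/4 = -0.25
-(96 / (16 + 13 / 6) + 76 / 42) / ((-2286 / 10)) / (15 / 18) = 32476 / 872109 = 0.04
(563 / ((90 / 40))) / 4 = 563 / 9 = 62.56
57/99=19/33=0.58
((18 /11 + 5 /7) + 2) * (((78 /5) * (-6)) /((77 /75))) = -2351700 /5929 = -396.64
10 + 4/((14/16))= 102/7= 14.57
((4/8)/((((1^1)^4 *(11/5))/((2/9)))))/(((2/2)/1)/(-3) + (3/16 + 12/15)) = 400/5181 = 0.08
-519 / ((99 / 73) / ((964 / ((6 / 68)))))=-413928104 / 99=-4181091.96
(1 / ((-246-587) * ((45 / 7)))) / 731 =-1 / 3914505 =-0.00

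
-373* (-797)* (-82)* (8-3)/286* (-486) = 29618106030/143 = 207119622.59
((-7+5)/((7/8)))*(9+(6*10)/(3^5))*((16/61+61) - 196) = 14070928/4941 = 2847.79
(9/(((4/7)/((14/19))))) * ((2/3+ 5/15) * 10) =116.05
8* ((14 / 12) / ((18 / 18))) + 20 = 88 / 3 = 29.33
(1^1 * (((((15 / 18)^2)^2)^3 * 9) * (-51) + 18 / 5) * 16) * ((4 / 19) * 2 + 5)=-1987978784803 / 478690560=-4152.95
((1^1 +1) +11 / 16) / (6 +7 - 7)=43 / 96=0.45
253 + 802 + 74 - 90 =1039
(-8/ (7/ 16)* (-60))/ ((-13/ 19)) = -145920/ 91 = -1603.52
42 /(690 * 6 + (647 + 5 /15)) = 63 /7181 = 0.01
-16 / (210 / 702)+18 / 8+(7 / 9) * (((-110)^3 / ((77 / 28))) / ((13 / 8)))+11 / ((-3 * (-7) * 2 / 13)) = -3795343471 / 16380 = -231705.95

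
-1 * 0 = 0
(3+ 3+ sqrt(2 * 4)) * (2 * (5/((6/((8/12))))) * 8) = 160 * sqrt(2)/9+ 160/3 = 78.47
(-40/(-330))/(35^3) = 4/1414875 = 0.00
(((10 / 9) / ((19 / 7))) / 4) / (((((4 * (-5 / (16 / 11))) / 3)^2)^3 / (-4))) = -4644864 / 105186434375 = -0.00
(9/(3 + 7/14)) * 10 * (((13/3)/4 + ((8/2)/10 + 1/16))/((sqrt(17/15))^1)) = 159 * sqrt(255)/68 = 37.34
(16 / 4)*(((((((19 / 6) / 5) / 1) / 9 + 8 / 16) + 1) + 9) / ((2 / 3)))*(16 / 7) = 45664 / 315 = 144.97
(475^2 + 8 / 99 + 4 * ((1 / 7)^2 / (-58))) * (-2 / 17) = -63481421090 / 2391543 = -26544.13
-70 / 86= -35 / 43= -0.81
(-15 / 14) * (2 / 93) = -5 / 217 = -0.02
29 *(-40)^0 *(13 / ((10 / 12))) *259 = 585858 / 5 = 117171.60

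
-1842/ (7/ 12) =-22104/ 7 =-3157.71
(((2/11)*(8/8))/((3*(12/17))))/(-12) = -17/2376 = -0.01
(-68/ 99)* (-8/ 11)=544/ 1089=0.50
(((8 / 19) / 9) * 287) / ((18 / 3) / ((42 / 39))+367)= 2009 / 55746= 0.04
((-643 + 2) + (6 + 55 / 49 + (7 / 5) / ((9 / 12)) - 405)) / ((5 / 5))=-762203 / 735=-1037.01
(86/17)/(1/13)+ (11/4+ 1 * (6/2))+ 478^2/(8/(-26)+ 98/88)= 8889355507/31348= 283570.10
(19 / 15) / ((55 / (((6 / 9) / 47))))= 38 / 116325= 0.00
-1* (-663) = 663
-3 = -3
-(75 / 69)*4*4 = -400 / 23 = -17.39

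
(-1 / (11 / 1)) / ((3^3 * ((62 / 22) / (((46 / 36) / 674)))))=-23 / 10154484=-0.00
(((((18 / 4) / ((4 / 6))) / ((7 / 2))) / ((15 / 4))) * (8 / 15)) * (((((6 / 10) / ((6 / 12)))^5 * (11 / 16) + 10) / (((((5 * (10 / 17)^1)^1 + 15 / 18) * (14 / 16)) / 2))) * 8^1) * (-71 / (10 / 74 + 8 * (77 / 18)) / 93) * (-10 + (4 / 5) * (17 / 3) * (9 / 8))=759432830976 / 448228515625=1.69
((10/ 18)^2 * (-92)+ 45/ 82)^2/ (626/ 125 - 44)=-19.89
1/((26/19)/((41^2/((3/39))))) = 31939/2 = 15969.50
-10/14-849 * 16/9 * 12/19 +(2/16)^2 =-8120123/8512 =-953.96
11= 11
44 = 44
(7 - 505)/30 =-83/5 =-16.60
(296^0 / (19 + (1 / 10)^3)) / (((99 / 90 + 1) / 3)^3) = 1000000 / 6517343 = 0.15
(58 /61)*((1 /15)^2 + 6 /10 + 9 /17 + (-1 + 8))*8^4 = 7391215616 /233325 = 31677.77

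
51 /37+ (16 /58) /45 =66851 /48285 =1.38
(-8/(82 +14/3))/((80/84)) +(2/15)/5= -137/1950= -0.07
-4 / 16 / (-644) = 1 / 2576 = 0.00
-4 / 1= -4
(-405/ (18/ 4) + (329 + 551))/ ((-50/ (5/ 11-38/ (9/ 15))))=32785/ 33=993.48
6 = 6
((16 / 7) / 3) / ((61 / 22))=352 / 1281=0.27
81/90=9/10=0.90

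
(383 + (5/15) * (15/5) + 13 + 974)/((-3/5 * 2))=-2285/2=-1142.50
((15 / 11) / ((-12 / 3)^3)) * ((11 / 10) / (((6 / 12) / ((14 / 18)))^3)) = -343 / 3888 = -0.09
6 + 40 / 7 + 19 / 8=789 / 56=14.09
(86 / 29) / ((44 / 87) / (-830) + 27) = 107070 / 974813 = 0.11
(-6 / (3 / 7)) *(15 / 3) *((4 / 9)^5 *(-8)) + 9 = 1104881 / 59049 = 18.71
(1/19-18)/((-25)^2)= -0.03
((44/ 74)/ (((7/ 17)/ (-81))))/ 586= -15147/ 75887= -0.20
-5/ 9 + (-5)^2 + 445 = 469.44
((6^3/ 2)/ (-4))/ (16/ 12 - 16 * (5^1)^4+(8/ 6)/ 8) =54/ 19997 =0.00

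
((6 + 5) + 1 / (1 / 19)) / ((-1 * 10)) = -3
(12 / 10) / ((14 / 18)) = 54 / 35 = 1.54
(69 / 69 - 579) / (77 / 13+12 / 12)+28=-55.49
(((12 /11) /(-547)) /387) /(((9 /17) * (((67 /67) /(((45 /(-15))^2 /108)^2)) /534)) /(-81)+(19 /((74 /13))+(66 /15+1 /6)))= -0.00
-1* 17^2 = -289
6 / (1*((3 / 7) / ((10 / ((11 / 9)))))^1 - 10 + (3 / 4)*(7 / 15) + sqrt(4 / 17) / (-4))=-172688040 / 276188237 + 529200*sqrt(17) / 276188237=-0.62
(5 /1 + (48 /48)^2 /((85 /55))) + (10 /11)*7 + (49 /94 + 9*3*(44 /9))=2540583 /17578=144.53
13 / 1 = 13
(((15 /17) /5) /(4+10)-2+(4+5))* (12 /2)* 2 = 10014 /119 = 84.15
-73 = -73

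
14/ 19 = 0.74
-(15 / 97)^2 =-225 / 9409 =-0.02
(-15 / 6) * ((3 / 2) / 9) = -5 / 12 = -0.42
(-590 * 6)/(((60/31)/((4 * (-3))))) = 21948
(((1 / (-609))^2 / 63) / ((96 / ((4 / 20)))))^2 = 0.00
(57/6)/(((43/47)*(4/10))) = 4465/172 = 25.96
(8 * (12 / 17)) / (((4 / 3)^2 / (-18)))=-972 / 17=-57.18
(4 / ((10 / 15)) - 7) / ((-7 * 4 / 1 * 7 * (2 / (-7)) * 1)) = -1 / 56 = -0.02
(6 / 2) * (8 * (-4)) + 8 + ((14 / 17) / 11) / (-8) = -65831 / 748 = -88.01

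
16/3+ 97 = 102.33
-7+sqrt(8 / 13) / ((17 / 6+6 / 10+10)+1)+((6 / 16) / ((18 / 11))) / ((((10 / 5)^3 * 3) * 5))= -40309 / 5760+60 * sqrt(26) / 5629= -6.94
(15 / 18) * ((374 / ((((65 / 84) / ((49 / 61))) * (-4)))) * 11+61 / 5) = -4184933 / 4758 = -879.56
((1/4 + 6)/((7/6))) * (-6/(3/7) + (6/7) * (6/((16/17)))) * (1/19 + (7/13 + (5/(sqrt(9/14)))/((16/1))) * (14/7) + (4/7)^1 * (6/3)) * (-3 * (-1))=-211281975/677768 -89625 * sqrt(14)/3136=-418.67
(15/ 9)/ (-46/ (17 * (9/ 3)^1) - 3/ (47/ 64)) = -3995/ 11954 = -0.33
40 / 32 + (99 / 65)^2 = 60329 / 16900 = 3.57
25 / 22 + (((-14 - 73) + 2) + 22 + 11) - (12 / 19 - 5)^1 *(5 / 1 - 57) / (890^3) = -936771625247 / 18417315125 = -50.86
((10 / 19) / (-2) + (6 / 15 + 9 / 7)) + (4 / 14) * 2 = 1326 / 665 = 1.99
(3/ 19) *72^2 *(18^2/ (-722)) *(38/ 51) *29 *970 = -47247598080/ 6137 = -7698810.18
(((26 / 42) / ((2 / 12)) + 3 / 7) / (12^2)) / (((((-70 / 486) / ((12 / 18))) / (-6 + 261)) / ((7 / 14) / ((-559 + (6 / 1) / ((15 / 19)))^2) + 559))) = -12568501781553 / 662135824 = -18981.76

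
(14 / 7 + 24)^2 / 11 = 676 / 11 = 61.45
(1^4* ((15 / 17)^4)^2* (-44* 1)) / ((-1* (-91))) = -112767187500 / 634793927131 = -0.18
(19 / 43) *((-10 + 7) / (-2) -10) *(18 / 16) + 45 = 40.77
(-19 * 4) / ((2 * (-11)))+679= 7507 / 11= 682.45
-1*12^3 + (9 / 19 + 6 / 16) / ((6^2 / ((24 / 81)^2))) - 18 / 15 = -359266808 / 207765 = -1729.20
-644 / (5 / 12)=-7728 / 5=-1545.60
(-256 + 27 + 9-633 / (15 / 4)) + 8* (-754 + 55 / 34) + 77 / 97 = -52826251 / 8245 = -6407.07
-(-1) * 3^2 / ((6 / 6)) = 9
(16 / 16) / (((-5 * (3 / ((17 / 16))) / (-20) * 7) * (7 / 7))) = 17 / 84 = 0.20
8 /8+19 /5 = 24 /5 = 4.80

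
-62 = -62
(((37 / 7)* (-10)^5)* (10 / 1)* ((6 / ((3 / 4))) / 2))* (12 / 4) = -444000000 / 7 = -63428571.43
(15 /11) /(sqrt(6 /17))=5 *sqrt(102) /22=2.30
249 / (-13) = -249 / 13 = -19.15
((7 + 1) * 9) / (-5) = -72 / 5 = -14.40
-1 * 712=-712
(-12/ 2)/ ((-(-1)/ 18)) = -108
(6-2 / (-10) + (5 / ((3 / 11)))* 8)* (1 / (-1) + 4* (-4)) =-38981 / 15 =-2598.73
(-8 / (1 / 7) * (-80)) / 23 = 4480 / 23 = 194.78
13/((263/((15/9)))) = 65/789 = 0.08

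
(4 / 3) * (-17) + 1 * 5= -53 / 3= -17.67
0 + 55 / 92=55 / 92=0.60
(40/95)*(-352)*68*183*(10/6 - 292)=10173948928/19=535470996.21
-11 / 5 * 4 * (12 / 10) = -264 / 25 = -10.56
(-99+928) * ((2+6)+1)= 7461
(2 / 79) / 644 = 1 / 25438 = 0.00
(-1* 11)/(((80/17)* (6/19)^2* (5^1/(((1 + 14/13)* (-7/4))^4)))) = -9570916244043/11698585600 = -818.13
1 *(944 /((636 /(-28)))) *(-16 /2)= 332.48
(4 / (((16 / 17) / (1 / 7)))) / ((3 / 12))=17 / 7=2.43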